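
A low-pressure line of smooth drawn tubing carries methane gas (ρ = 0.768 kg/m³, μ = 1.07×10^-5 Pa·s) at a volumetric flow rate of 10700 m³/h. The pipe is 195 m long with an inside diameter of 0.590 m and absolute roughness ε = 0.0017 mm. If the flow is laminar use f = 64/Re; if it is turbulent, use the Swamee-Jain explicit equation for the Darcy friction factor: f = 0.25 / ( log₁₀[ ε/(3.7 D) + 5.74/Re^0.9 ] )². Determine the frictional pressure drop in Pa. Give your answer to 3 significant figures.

Q = 10700 m³/h = 10700/3600 = 2.972 m³/s.
Cross-sectional area A = πD²/4 = π(0.59)²/4 = 0.2734 m²; mean velocity V = Q/A = 2.972/0.2734 = 10.87 m/s.
Reynolds number Re = ρVD/μ = 0.768 · 10.87 · 0.59 / 1.07e-05 = 4.604e+05.
Re > 4000 → turbulent. Relative roughness ε/D = 1.7e-06/0.59 = 2.88e-06. Swamee-Jain: f = 0.25/(log₁₀[2.88e-06/3.7 + 5.74/4.604e+05^0.9])² = 0.25/(log₁₀[7.79e-07 + 4.59e-05])² = 0.25/(-4.331)² = 0.01333.
Darcy-Weisbach: ΔP = f(L/D)(ρV²/2) = 0.01333·(195/0.59)·(0.768·10.87²/2) = 0.01333·330.5·45.38 = 200 Pa.

ΔP ≈ 200 Pa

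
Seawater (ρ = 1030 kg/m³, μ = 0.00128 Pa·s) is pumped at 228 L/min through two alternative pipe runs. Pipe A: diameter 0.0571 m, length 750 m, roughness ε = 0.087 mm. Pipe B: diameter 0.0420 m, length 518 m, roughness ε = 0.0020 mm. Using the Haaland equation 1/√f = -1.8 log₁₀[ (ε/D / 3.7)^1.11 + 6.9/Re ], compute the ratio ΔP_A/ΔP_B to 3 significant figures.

Pipe A: V = Q/A = 0.0038/0.002561 = 1.484 m/s; Re = 6.818e+04; ε/D = 0.00152; Haaland → f = 0.02436; ΔP_A = f(L/D)(ρV²/2) = 3.629e+05 Pa.
Pipe B: V = Q/A = 0.0038/0.001385 = 2.743 m/s; Re = 9.27e+04; ε/D = 4.76e-05; Haaland → f = 0.0183; ΔP_B = f(L/D)(ρV²/2) = 8.744e+05 Pa.
ΔP_A/ΔP_B = 3.629e+05/8.744e+05 = 0.415.

ΔP_A/ΔP_B ≈ 0.415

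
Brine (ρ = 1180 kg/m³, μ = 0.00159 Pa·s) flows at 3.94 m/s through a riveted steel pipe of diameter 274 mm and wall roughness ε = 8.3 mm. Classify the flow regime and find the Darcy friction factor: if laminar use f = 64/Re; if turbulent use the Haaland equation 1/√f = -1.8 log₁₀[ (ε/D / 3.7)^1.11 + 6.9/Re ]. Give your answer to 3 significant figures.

f ≈ 0.0576

Re = ρVD/μ = 1180·3.94·0.274/0.00159 = 8.012e+05.
Re > 4000 → turbulent. ε/D = 0.0083/0.274 = 0.0303; Haaland: 1/√f = -1.8 log₁₀[0.00483 + 8.61e-06] = 4.168, so f = 0.05756.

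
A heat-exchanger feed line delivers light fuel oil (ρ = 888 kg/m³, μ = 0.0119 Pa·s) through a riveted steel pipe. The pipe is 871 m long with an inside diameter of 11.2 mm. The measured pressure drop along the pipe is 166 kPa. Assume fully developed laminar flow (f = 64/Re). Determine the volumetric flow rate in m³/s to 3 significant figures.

For laminar flow, f = 64/Re with Re = ρVD/μ, so Darcy-Weisbach reduces to ΔP = 32μLV/D². Solving for V: V = ΔP·D²/(32μL) = 1.66e+05·(0.0112)²/(32·0.0119·871) = 0.06278 m/s.
Check: Re = ρVD/μ = 888·0.06278·0.0112/0.0119 = 52.47 < 2300, so the laminar assumption holds.
Q = V·A = 0.06278·(π/4·0.0112²) = 6.185e-06 m³/s = 6.19×10^-6 m³/s.

Q ≈ 6.19×10^-6 m³/s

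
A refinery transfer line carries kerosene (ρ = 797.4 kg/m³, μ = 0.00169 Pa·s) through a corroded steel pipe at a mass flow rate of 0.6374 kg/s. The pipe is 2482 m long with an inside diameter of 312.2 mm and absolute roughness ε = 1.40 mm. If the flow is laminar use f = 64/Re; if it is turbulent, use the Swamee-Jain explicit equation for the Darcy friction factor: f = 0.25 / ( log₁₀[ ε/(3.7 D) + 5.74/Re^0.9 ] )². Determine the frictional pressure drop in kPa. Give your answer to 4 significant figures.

ΔP ≈ 0.01438 kPa

A = πD²/4 = π(0.3122)²/4 = 0.07655 m²; mean velocity V = ṁ/(ρA) = 0.6374/(797.4 · 0.07655) = 0.01044 m/s.
Reynolds number Re = ρVD/μ = 797.4 · 0.01044 · 0.3122 / 0.00169 = 1538.
Re < 2300 → laminar flow, so f = 64/Re = 64/1538 = 0.04161 (the turbulent correlation is not needed).
Darcy-Weisbach: ΔP = f(L/D)(ρV²/2) = 0.04161·(2482/0.3122)·(797.4·0.01044²/2) = 0.04161·7950·0.04347 = 14.38 Pa.
ΔP = 14.38 Pa = 0.01438 kPa.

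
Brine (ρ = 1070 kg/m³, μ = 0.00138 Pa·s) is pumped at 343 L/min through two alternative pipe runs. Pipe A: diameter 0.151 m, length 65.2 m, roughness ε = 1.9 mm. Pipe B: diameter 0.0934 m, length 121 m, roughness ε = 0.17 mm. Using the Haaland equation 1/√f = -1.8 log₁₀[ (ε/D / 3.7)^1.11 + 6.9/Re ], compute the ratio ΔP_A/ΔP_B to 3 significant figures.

Pipe A: V = Q/A = 0.005717/0.01791 = 0.3192 m/s; Re = 3.737e+04; ε/D = 0.0126; Haaland → f = 0.0424; ΔP_A = f(L/D)(ρV²/2) = 998.2 Pa.
Pipe B: V = Q/A = 0.005717/0.006851 = 0.8344 m/s; Re = 6.042e+04; ε/D = 0.00182; Haaland → f = 0.02541; ΔP_B = f(L/D)(ρV²/2) = 1.226e+04 Pa.
ΔP_A/ΔP_B = 998.2/1.226e+04 = 0.0814.

ΔP_A/ΔP_B ≈ 0.0814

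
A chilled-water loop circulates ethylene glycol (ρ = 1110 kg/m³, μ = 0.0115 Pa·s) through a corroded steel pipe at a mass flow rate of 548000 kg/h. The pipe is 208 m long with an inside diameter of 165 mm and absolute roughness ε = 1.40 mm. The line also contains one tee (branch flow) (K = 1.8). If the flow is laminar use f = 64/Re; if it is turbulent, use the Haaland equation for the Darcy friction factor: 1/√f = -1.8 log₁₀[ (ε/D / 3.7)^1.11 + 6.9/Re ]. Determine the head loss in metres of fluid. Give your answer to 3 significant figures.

h_f ≈ 100 m

ṁ = 548000 kg/h = 548000/3600 = 152.2 kg/s.
A = πD²/4 = π(0.165)²/4 = 0.02138 m²; mean velocity V = ṁ/(ρA) = 152.2/(1110 · 0.02138) = 6.414 m/s.
Reynolds number Re = ρVD/μ = 1110 · 6.414 · 0.165 / 0.0115 = 1.021e+05.
Re > 4000 → turbulent. Relative roughness ε/D = 0.0014/0.165 = 0.00848. Haaland: 1/√f = -1.8 log₁₀[(0.00848/3.7)^1.11 + 6.9/1.021e+05] = -1.8 log₁₀[0.00118 + 6.76e-05] = 5.23, so f = 0.03656.
Total minor-loss coefficient ΣK = 1·1.8 = 1.8.
ΔP = [f·L/D + ΣK]·(ρV²/2) = [0.03656·208/0.165 + 1.8]·(1110·6.414²/2) = [46.08 + 1.8]·2.283e+04 = 1.093e+06 Pa.
Head loss h_f = ΔP/(ρg) = 1.093e+06/(1110·9.81) = 100 m.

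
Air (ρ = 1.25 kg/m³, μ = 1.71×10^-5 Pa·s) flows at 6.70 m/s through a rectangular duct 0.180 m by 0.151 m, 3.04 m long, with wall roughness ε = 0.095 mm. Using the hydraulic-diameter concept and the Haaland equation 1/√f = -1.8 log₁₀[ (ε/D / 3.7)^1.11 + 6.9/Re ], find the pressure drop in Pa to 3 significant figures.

ΔP ≈ 10.9 Pa

Hydraulic diameter D_h = 4A/P = 4·(0.18·0.151)/(2·(0.18+0.151)) = 0.1087/0.662 = 0.1642 m.
Re = ρVD_h/μ = 1.25·6.7·0.1642/1.71e-05 = 8.043e+04.
ε/D_h = 9.5e-05/0.1642 = 0.000578; Haaland gives 1/√f = -1.8 log₁₀[5.96e-05+8.58e-05] = 6.907, so f = 0.02096.
ΔP = f(L/D_h)(ρV²/2) = 0.02096·3.04/0.1642·28.06 = 10.89 Pa.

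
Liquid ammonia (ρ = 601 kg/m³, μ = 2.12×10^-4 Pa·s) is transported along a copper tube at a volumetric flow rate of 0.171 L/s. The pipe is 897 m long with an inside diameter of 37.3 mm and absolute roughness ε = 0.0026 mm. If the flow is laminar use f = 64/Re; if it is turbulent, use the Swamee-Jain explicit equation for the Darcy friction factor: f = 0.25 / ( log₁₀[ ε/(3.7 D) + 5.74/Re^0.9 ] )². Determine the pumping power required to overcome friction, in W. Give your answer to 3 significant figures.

Q = 0.171 L/s = 0.171/1000 = 0.000171 m³/s.
Cross-sectional area A = πD²/4 = π(0.0373)²/4 = 0.001093 m²; mean velocity V = Q/A = 0.000171/0.001093 = 0.1565 m/s.
Reynolds number Re = ρVD/μ = 601 · 0.1565 · 0.0373 / 0.000212 = 1.655e+04.
Re > 4000 → turbulent. Relative roughness ε/D = 2.6e-06/0.0373 = 6.97e-05. Swamee-Jain: f = 0.25/(log₁₀[6.97e-05/3.7 + 5.74/1.655e+04^0.9])² = 0.25/(log₁₀[1.88e-05 + 0.000916])² = 0.25/(-3.029)² = 0.02725.
Darcy-Weisbach: ΔP = f(L/D)(ρV²/2) = 0.02725·(897/0.0373)·(601·0.1565²/2) = 0.02725·2.405e+04·7.359 = 4822 Pa.
Pumping power P = QΔP = 0.000171·4822 = 0.8245 W = 0.825 W.

P ≈ 0.825 W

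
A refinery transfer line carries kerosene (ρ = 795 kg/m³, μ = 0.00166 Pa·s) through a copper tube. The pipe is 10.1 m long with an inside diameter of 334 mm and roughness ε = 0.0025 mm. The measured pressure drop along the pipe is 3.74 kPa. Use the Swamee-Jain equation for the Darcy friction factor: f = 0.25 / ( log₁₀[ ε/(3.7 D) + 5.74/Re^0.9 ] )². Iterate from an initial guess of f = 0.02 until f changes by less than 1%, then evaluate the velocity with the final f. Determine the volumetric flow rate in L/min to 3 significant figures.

Q ≈ 26500 L/min

Rearranging Darcy-Weisbach: V = √(2·ΔP·D/(f·L·ρ)). With ε/D = 2.5e-06/0.334 = 7.49e-06, iterate starting from f = 0.02:
  f = 0.02 → V = √(2·3740·0.334/(0.02·10.1·795)) = 3.944 m/s; Re = ρVD/μ = 6.309e+05; f → 0.0127
  f = 0.0127 → V = 4.949 m/s; Re = 7.917e+05; f → 0.01224
  f = 0.01224 → V = 5.042 m/s; Re = 8.065e+05; f → 0.0122
Converged (Δf/f < 1%). With the final f = 0.0122: V = √(2·3740·0.334/(0.0122·10.1·795)) = 5.05 m/s.
Q = V·A = 5.05·(π/4·0.334²) = 0.4424 m³/s = 26500 L/min.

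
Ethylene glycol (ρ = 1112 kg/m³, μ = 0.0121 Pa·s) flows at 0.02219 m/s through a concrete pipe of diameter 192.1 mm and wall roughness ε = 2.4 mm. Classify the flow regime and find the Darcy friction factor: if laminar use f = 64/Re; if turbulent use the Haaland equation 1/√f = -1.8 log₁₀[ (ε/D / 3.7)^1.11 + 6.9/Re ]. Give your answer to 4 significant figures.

f ≈ 0.1634

Re = ρVD/μ = 1112·0.02219·0.1921/0.0121 = 391.7.
Re < 2300 → laminar, so f = 64/Re = 0.1634 (roughness is irrelevant in laminar flow).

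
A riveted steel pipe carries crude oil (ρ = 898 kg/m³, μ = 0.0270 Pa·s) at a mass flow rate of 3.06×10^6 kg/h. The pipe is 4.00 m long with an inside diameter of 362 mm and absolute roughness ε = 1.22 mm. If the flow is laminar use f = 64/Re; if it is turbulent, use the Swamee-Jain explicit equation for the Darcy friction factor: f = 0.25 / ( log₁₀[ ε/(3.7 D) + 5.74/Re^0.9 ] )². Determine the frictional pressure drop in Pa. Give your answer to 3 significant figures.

ΔP ≈ 11900 Pa

ṁ = 3.06×10^6 kg/h = 3.06×10^6/3600 = 850 kg/s.
A = πD²/4 = π(0.362)²/4 = 0.1029 m²; mean velocity V = ṁ/(ρA) = 850/(898 · 0.1029) = 9.197 m/s.
Reynolds number Re = ρVD/μ = 898 · 9.197 · 0.362 / 0.027 = 1.107e+05.
Re > 4000 → turbulent. Relative roughness ε/D = 0.00122/0.362 = 0.00337. Swamee-Jain: f = 0.25/(log₁₀[0.00337/3.7 + 5.74/1.107e+05^0.9])² = 0.25/(log₁₀[0.000911 + 0.000166])² = 0.25/(-2.968)² = 0.02838.
Darcy-Weisbach: ΔP = f(L/D)(ρV²/2) = 0.02838·(4/0.362)·(898·9.197²/2) = 0.02838·11.05·3.798e+04 = 1.191e+04 Pa.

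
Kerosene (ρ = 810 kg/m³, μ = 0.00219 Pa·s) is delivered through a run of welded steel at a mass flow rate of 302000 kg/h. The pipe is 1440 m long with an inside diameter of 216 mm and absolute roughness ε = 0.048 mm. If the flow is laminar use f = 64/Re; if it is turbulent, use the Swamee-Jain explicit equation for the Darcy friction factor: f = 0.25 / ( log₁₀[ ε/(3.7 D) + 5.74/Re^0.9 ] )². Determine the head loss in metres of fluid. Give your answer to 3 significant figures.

h_f ≈ 46.2 m

ṁ = 302000 kg/h = 302000/3600 = 83.89 kg/s.
A = πD²/4 = π(0.216)²/4 = 0.03664 m²; mean velocity V = ṁ/(ρA) = 83.89/(810 · 0.03664) = 2.826 m/s.
Reynolds number Re = ρVD/μ = 810 · 2.826 · 0.216 / 0.00219 = 2.258e+05.
Re > 4000 → turbulent. Relative roughness ε/D = 4.8e-05/0.216 = 0.000222. Swamee-Jain: f = 0.25/(log₁₀[0.000222/3.7 + 5.74/2.258e+05^0.9])² = 0.25/(log₁₀[6.01e-05 + 8.72e-05])² = 0.25/(-3.832)² = 0.01703.
Darcy-Weisbach: ΔP = f(L/D)(ρV²/2) = 0.01703·(1440/0.216)·(810·2.826²/2) = 0.01703·6667·3235 = 3.672e+05 Pa.
Head loss h_f = ΔP/(ρg) = 3.672e+05/(810·9.81) = 46.2 m.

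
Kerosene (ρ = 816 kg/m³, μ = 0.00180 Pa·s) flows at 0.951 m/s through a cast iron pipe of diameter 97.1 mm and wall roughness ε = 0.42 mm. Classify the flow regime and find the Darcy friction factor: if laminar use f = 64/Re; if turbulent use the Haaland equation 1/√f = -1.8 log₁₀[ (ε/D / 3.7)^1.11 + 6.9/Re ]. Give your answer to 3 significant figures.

Re = ρVD/μ = 816·0.951·0.0971/0.0018 = 4.186e+04.
Re > 4000 → turbulent. ε/D = 0.00042/0.0971 = 0.00433; Haaland: 1/√f = -1.8 log₁₀[0.000556 + 0.000165] = 5.656, so f = 0.03126.

f ≈ 0.0313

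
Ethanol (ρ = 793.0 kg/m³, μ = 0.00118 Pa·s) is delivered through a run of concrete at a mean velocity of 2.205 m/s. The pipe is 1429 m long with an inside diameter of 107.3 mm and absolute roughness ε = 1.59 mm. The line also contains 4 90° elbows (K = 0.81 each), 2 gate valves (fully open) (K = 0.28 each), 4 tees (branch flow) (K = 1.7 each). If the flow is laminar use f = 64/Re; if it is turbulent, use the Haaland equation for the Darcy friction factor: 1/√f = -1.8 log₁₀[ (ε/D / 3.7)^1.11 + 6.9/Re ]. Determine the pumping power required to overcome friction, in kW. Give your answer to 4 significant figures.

P ≈ 22.86 kW

Reynolds number Re = ρVD/μ = 793 · 2.205 · 0.1073 / 0.00118 = 1.59e+05.
Re > 4000 → turbulent. Relative roughness ε/D = 0.00159/0.1073 = 0.0148. Haaland: 1/√f = -1.8 log₁₀[(0.0148/3.7)^1.11 + 6.9/1.59e+05] = -1.8 log₁₀[0.00218 + 4.34e-05] = 4.775, so f = 0.04387.
Total minor-loss coefficient ΣK = 4·0.81 + 2·0.28 + 4·1.7 = 10.6.
ΔP = [f·L/D + ΣK]·(ρV²/2) = [0.04387·1429/0.1073 + 10.6]·(793·2.205²/2) = [584.2 + 10.6]·1928 = 1.147e+06 Pa.
Q = V·A = 2.205·0.009043 = 0.01994 m³/s.
Pumping power P = QΔP = 0.01994·1.147e+06 = 22862 W = 22.86 kW.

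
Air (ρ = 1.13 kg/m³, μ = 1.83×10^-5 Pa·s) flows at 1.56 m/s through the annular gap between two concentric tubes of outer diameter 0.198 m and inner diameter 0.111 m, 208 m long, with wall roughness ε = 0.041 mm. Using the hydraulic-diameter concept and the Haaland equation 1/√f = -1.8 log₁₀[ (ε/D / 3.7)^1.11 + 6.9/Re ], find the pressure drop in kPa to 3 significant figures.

Hydraulic diameter D_h = 4A/P = D_o - D_i = 0.198 - 0.111 = 0.087 m.
Re = ρVD_h/μ = 1.13·1.56·0.087/1.83e-05 = 8381.
ε/D_h = 4.1e-05/0.087 = 0.000471; Haaland gives 1/√f = -1.8 log₁₀[4.75e-05+0.000823] = 5.508, so f = 0.03296.
ΔP = f(L/D_h)(ρV²/2) = 0.03296·208/0.087·1.375 = 108.4 Pa.
ΔP = 0.108 kPa.

ΔP ≈ 0.108 kPa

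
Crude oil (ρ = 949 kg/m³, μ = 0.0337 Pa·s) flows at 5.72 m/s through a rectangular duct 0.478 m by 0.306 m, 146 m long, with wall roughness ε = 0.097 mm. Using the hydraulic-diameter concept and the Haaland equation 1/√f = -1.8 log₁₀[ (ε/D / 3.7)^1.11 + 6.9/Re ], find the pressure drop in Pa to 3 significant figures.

ΔP ≈ 126000 Pa

Hydraulic diameter D_h = 4A/P = 4·(0.478·0.306)/(2·(0.478+0.306)) = 0.5851/1.568 = 0.3731 m.
Re = ρVD_h/μ = 949·5.72·0.3731/0.0337 = 6.01e+04.
ε/D_h = 9.7e-05/0.3731 = 0.00026; Haaland gives 1/√f = -1.8 log₁₀[2.45e-05+0.000115] = 6.941, so f = 0.02076.
ΔP = f(L/D_h)(ρV²/2) = 0.02076·146/0.3731·1.552e+04 = 1.261e+05 Pa.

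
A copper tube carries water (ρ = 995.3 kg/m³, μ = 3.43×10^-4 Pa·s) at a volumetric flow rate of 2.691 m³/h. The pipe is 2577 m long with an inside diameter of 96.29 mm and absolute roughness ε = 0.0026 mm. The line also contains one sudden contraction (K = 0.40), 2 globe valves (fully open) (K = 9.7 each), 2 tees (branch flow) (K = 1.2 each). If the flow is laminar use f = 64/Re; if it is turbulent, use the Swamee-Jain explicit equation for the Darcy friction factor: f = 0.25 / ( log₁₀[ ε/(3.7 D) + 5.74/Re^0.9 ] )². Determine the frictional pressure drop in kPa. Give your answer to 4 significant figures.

ΔP ≈ 3.444 kPa

Q = 2.691 m³/h = 2.691/3600 = 0.0007475 m³/s.
Cross-sectional area A = πD²/4 = π(0.09629)²/4 = 0.007282 m²; mean velocity V = Q/A = 0.0007475/0.007282 = 0.1026 m/s.
Reynolds number Re = ρVD/μ = 995.3 · 0.1026 · 0.09629 / 0.000343 = 2.868e+04.
Re > 4000 → turbulent. Relative roughness ε/D = 2.6e-06/0.09629 = 2.7e-05. Swamee-Jain: f = 0.25/(log₁₀[2.7e-05/3.7 + 5.74/2.868e+04^0.9])² = 0.25/(log₁₀[7.3e-06 + 0.000559])² = 0.25/(-3.247)² = 0.02371.
Total minor-loss coefficient ΣK = 1·0.4 + 2·9.7 + 2·1.2 = 22.2.
ΔP = [f·L/D + ΣK]·(ρV²/2) = [0.02371·2577/0.09629 + 22.2]·(995.3·0.1026²/2) = [634.5 + 22.2]·5.244 = 3444 Pa.
ΔP = 3444 Pa = 3.444 kPa.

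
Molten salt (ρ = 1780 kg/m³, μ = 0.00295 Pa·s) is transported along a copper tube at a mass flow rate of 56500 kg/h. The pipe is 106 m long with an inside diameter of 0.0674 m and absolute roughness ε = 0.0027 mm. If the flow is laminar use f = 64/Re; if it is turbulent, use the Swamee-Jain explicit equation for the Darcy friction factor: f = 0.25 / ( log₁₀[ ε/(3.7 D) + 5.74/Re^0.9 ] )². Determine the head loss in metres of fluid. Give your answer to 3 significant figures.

h_f ≈ 8.85 m

ṁ = 56500 kg/h = 56500/3600 = 15.69 kg/s.
A = πD²/4 = π(0.0674)²/4 = 0.003568 m²; mean velocity V = ṁ/(ρA) = 15.69/(1780 · 0.003568) = 2.471 m/s.
Reynolds number Re = ρVD/μ = 1780 · 2.471 · 0.0674 / 0.00295 = 1.005e+05.
Re > 4000 → turbulent. Relative roughness ε/D = 2.7e-06/0.0674 = 4.01e-05. Swamee-Jain: f = 0.25/(log₁₀[4.01e-05/3.7 + 5.74/1.005e+05^0.9])² = 0.25/(log₁₀[1.08e-05 + 0.000181])² = 0.25/(-3.718)² = 0.01809.
Darcy-Weisbach: ΔP = f(L/D)(ρV²/2) = 0.01809·(106/0.0674)·(1780·2.471²/2) = 0.01809·1573·5435 = 1.546e+05 Pa.
Head loss h_f = ΔP/(ρg) = 1.546e+05/(1780·9.81) = 8.85 m.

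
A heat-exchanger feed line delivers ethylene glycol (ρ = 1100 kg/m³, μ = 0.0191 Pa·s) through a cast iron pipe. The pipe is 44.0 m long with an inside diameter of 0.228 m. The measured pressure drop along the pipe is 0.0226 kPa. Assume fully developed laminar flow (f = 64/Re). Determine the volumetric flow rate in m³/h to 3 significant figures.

For laminar flow, f = 64/Re with Re = ρVD/μ, so Darcy-Weisbach reduces to ΔP = 32μLV/D². Solving for V: V = ΔP·D²/(32μL) = 22.6·(0.228)²/(32·0.0191·44) = 0.04369 m/s.
Check: Re = ρVD/μ = 1100·0.04369·0.228/0.0191 = 573.6 < 2300, so the laminar assumption holds.
Q = V·A = 0.04369·(π/4·0.228²) = 0.001784 m³/s = 6.42 m³/h.

Q ≈ 6.42 m³/h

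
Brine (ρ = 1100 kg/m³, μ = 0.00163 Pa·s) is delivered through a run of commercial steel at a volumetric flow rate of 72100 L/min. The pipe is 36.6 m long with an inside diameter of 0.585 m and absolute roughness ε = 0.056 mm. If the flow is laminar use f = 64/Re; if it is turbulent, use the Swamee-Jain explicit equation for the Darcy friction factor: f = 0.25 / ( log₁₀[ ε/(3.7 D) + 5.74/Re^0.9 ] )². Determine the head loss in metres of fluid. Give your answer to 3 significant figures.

Q = 72100 L/min = 72100/60000 = 1.202 m³/s.
Cross-sectional area A = πD²/4 = π(0.585)²/4 = 0.2688 m²; mean velocity V = Q/A = 1.202/0.2688 = 4.471 m/s.
Reynolds number Re = ρVD/μ = 1100 · 4.471 · 0.585 / 0.00163 = 1.765e+06.
Re > 4000 → turbulent. Relative roughness ε/D = 5.6e-05/0.585 = 9.57e-05. Swamee-Jain: f = 0.25/(log₁₀[9.57e-05/3.7 + 5.74/1.765e+06^0.9])² = 0.25/(log₁₀[2.59e-05 + 1.37e-05])² = 0.25/(-4.403)² = 0.0129.
Darcy-Weisbach: ΔP = f(L/D)(ρV²/2) = 0.0129·(36.6/0.585)·(1100·4.471²/2) = 0.0129·62.56·1.099e+04 = 8871 Pa.
Head loss h_f = ΔP/(ρg) = 8871/(1100·9.81) = 0.822 m.

h_f ≈ 0.822 m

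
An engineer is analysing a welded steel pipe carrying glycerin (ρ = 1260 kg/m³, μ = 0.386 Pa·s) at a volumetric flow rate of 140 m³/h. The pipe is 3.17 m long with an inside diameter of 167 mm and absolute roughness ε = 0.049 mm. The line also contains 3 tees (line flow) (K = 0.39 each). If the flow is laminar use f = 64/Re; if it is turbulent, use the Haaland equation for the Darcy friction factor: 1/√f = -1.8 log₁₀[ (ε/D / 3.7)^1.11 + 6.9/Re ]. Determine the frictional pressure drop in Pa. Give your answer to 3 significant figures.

Q = 140 m³/h = 140/3600 = 0.03889 m³/s.
Cross-sectional area A = πD²/4 = π(0.167)²/4 = 0.0219 m²; mean velocity V = Q/A = 0.03889/0.0219 = 1.775 m/s.
Reynolds number Re = ρVD/μ = 1260 · 1.775 · 0.167 / 0.386 = 967.8.
Re < 2300 → laminar flow, so f = 64/Re = 64/967.8 = 0.06613 (the turbulent correlation is not needed).
Total minor-loss coefficient ΣK = 3·0.39 = 1.17.
ΔP = [f·L/D + ΣK]·(ρV²/2) = [0.06613·3.17/0.167 + 1.17]·(1260·1.775²/2) = [1.255 + 1.17]·1986 = 4816 Pa.

ΔP ≈ 4820 Pa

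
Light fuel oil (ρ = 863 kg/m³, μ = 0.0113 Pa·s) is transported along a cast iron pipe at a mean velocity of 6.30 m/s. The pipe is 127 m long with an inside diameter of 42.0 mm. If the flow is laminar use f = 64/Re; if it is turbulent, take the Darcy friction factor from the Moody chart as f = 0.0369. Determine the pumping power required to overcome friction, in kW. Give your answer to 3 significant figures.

P ≈ 16.7 kW

Reynolds number Re = ρVD/μ = 863 · 6.3 · 0.042 / 0.0113 = 2.021e+04.
Re > 4000 → turbulent; use the Moody-chart value f = 0.0369.
Darcy-Weisbach: ΔP = f(L/D)(ρV²/2) = 0.0369·(127/0.042)·(863·6.3²/2) = 0.0369·3024·1.713e+04 = 1.911e+06 Pa.
Q = V·A = 6.3·0.001385 = 0.008728 m³/s.
Pumping power P = QΔP = 0.008728·1.911e+06 = 16680 W = 16.7 kW.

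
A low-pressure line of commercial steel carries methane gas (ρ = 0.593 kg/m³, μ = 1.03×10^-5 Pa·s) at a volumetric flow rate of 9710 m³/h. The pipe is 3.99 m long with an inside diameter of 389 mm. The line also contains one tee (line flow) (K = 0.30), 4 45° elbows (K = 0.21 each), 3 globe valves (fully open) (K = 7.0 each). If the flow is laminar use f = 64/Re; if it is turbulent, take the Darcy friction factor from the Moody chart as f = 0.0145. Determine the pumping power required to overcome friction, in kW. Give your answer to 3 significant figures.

P ≈ 9.18 kW

Q = 9710 m³/h = 9710/3600 = 2.697 m³/s.
Cross-sectional area A = πD²/4 = π(0.389)²/4 = 0.1188 m²; mean velocity V = Q/A = 2.697/0.1188 = 22.69 m/s.
Reynolds number Re = ρVD/μ = 0.593 · 22.69 · 0.389 / 1.03e-05 = 5.083e+05.
Re > 4000 → turbulent; use the Moody-chart value f = 0.0145.
Total minor-loss coefficient ΣK = 1·0.3 + 4·0.21 + 3·7 = 22.1.
ΔP = [f·L/D + ΣK]·(ρV²/2) = [0.0145·3.99/0.389 + 22.1]·(0.593·22.69²/2) = [0.1487 + 22.1]·152.7 = 3404 Pa.
Pumping power P = QΔP = 2.697·3404 = 9181 W = 9.18 kW.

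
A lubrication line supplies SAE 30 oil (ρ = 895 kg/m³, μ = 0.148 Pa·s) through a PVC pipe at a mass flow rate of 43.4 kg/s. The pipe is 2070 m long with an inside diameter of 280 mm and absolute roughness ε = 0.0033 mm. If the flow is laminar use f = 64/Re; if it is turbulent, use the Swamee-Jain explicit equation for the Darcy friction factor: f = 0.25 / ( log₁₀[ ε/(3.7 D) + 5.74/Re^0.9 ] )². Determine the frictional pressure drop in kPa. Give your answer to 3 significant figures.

A = πD²/4 = π(0.28)²/4 = 0.06158 m²; mean velocity V = ṁ/(ρA) = 43.4/(895 · 0.06158) = 0.7875 m/s.
Reynolds number Re = ρVD/μ = 895 · 0.7875 · 0.28 / 0.148 = 1333.
Re < 2300 → laminar flow, so f = 64/Re = 64/1333 = 0.048 (the turbulent correlation is not needed).
Darcy-Weisbach: ΔP = f(L/D)(ρV²/2) = 0.048·(2070/0.28)·(895·0.7875²/2) = 0.048·7393·277.5 = 9.848e+04 Pa.
ΔP = 9.848e+04 Pa = 98.5 kPa.

ΔP ≈ 98.5 kPa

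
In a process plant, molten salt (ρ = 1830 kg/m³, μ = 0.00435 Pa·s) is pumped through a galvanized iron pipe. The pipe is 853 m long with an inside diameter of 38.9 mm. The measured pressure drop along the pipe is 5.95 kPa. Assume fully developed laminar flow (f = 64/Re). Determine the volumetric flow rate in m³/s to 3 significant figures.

Q ≈ 9.01×10^-5 m³/s

For laminar flow, f = 64/Re with Re = ρVD/μ, so Darcy-Weisbach reduces to ΔP = 32μLV/D². Solving for V: V = ΔP·D²/(32μL) = 5950·(0.0389)²/(32·0.00435·853) = 0.07583 m/s.
Check: Re = ρVD/μ = 1830·0.07583·0.0389/0.00435 = 1241 < 2300, so the laminar assumption holds.
Q = V·A = 0.07583·(π/4·0.0389²) = 9.012e-05 m³/s = 9.01×10^-5 m³/s.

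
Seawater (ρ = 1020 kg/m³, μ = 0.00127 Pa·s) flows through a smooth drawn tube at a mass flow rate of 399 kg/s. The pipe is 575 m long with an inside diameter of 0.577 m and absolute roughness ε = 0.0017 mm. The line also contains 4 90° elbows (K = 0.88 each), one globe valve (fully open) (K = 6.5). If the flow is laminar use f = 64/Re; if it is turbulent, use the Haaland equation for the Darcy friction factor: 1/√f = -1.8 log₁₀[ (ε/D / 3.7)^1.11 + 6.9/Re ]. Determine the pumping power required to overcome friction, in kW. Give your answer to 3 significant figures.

A = πD²/4 = π(0.577)²/4 = 0.2615 m²; mean velocity V = ṁ/(ρA) = 399/(1020 · 0.2615) = 1.496 m/s.
Reynolds number Re = ρVD/μ = 1020 · 1.496 · 0.577 / 0.00127 = 6.933e+05.
Re > 4000 → turbulent. Relative roughness ε/D = 1.7e-06/0.577 = 2.95e-06. Haaland: 1/√f = -1.8 log₁₀[(2.95e-06/3.7)^1.11 + 6.9/6.933e+05] = -1.8 log₁₀[1.7e-07 + 9.95e-06] = 8.99, so f = 0.01237.
Total minor-loss coefficient ΣK = 4·0.88 + 1·6.5 = 10.
ΔP = [f·L/D + ΣK]·(ρV²/2) = [0.01237·575/0.577 + 10]·(1020·1.496²/2) = [12.33 + 10]·1141 = 2.551e+04 Pa.
Q = ṁ/ρ = 399/1020 = 0.3912 m³/s.
Pumping power P = QΔP = 0.3912·2.551e+04 = 9978 W = 9.98 kW.

P ≈ 9.98 kW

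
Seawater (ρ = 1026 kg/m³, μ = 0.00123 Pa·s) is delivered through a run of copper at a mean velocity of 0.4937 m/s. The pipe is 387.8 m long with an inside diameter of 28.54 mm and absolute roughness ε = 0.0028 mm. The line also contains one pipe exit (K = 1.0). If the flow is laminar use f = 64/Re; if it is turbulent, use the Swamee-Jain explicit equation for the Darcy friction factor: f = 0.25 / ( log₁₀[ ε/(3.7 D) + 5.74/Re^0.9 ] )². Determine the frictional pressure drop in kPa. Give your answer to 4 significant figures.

ΔP ≈ 50.80 kPa

Reynolds number Re = ρVD/μ = 1026 · 0.4937 · 0.02854 / 0.00123 = 1.175e+04.
Re > 4000 → turbulent. Relative roughness ε/D = 2.8e-06/0.02854 = 9.81e-05. Swamee-Jain: f = 0.25/(log₁₀[9.81e-05/3.7 + 5.74/1.175e+04^0.9])² = 0.25/(log₁₀[2.65e-05 + 0.00125])² = 0.25/(-2.895)² = 0.02983.
Total minor-loss coefficient ΣK = 1·1 = 1.
ΔP = [f·L/D + ΣK]·(ρV²/2) = [0.02983·387.8/0.02854 + 1]·(1026·0.4937²/2) = [405.3 + 1]·125 = 5.08e+04 Pa.
ΔP = 5.08e+04 Pa = 50.80 kPa.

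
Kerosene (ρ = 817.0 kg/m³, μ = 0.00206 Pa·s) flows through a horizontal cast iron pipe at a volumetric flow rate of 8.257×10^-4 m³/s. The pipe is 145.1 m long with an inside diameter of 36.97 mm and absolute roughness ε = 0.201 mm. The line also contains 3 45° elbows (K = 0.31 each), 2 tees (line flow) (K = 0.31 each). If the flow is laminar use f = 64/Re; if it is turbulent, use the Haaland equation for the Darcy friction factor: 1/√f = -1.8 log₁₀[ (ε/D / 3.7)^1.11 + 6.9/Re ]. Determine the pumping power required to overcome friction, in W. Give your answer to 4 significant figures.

P ≈ 29.52 W

Cross-sectional area A = πD²/4 = π(0.03697)²/4 = 0.001073 m²; mean velocity V = Q/A = 0.0008257/0.001073 = 0.7692 m/s.
Reynolds number Re = ρVD/μ = 817 · 0.7692 · 0.03697 / 0.00206 = 1.128e+04.
Re > 4000 → turbulent. Relative roughness ε/D = 0.000201/0.03697 = 0.00544. Haaland: 1/√f = -1.8 log₁₀[(0.00544/3.7)^1.11 + 6.9/1.128e+04] = -1.8 log₁₀[0.000717 + 0.000612] = 5.178, so f = 0.0373.
Total minor-loss coefficient ΣK = 3·0.31 + 2·0.31 = 1.55.
ΔP = [f·L/D + ΣK]·(ρV²/2) = [0.0373·145.1/0.03697 + 1.55]·(817·0.7692²/2) = [146.4 + 1.55]·241.7 = 3.576e+04 Pa.
Pumping power P = QΔP = 0.0008257·3.576e+04 = 29.525 W = 29.52 W.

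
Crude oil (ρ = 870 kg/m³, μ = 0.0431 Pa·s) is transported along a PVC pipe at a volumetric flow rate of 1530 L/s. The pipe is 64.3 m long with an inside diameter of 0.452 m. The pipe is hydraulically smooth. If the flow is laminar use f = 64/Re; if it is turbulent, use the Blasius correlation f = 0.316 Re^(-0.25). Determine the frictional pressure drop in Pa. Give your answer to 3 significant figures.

ΔP ≈ 104000 Pa

Q = 1530 L/s = 1530/1000 = 1.53 m³/s.
Cross-sectional area A = πD²/4 = π(0.452)²/4 = 0.1605 m²; mean velocity V = Q/A = 1.53/0.1605 = 9.535 m/s.
Reynolds number Re = ρVD/μ = 870 · 9.535 · 0.452 / 0.0431 = 8.7e+04.
Re > 4000 → turbulent. Smooth-pipe (Blasius): f = 0.316 Re^(-0.25) = 0.316/(8.7e+04)^0.25 = 0.0184.
Darcy-Weisbach: ΔP = f(L/D)(ρV²/2) = 0.0184·(64.3/0.452)·(870·9.535²/2) = 0.0184·142.3·3.955e+04 = 1.035e+05 Pa.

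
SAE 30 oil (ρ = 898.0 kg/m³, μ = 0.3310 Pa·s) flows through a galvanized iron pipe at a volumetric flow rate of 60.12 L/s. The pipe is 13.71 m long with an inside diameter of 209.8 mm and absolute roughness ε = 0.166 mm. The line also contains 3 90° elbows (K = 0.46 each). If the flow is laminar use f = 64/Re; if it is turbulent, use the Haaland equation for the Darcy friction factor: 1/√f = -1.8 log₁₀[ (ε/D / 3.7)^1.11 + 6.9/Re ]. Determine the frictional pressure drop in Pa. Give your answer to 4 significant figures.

ΔP ≈ 7611 Pa

Q = 60.12 L/s = 60.12/1000 = 0.06012 m³/s.
Cross-sectional area A = πD²/4 = π(0.2098)²/4 = 0.03457 m²; mean velocity V = Q/A = 0.06012/0.03457 = 1.739 m/s.
Reynolds number Re = ρVD/μ = 898 · 1.739 · 0.2098 / 0.331 = 989.9.
Re < 2300 → laminar flow, so f = 64/Re = 64/989.9 = 0.06466 (the turbulent correlation is not needed).
Total minor-loss coefficient ΣK = 3·0.46 = 1.38.
ΔP = [f·L/D + ΣK]·(ρV²/2) = [0.06466·13.71/0.2098 + 1.38]·(898·1.739²/2) = [4.225 + 1.38]·1358 = 7611 Pa.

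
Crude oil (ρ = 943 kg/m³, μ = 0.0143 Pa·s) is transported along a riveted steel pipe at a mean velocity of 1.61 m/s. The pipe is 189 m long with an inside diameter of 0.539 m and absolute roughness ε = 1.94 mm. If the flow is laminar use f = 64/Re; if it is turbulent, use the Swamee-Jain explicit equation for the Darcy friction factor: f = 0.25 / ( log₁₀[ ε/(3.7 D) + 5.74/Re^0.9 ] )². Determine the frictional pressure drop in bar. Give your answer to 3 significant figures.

Reynolds number Re = ρVD/μ = 943 · 1.61 · 0.539 / 0.0143 = 5.723e+04.
Re > 4000 → turbulent. Relative roughness ε/D = 0.00194/0.539 = 0.0036. Swamee-Jain: f = 0.25/(log₁₀[0.0036/3.7 + 5.74/5.723e+04^0.9])² = 0.25/(log₁₀[0.000973 + 0.0003])² = 0.25/(-2.895)² = 0.02982.
Darcy-Weisbach: ΔP = f(L/D)(ρV²/2) = 0.02982·(189/0.539)·(943·1.61²/2) = 0.02982·350.6·1222 = 1.278e+04 Pa.
ΔP = 1.278e+04 Pa = 0.128 bar.

ΔP ≈ 0.128 bar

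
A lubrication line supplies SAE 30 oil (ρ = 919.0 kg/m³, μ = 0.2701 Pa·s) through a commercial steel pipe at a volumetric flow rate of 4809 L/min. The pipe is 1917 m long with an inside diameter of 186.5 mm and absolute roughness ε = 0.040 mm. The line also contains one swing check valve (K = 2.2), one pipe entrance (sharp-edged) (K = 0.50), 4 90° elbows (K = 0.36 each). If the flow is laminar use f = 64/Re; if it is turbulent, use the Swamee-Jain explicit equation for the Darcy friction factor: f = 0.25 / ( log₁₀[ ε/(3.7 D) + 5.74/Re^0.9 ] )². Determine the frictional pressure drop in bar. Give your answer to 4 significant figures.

Q = 4809 L/min = 4809/60000 = 0.08015 m³/s.
Cross-sectional area A = πD²/4 = π(0.1865)²/4 = 0.02732 m²; mean velocity V = Q/A = 0.08015/0.02732 = 2.934 m/s.
Reynolds number Re = ρVD/μ = 919 · 2.934 · 0.1865 / 0.27 = 1862.
Re < 2300 → laminar flow, so f = 64/Re = 64/1862 = 0.03438 (the turbulent correlation is not needed).
Total minor-loss coefficient ΣK = 1·2.2 + 1·0.5 + 4·0.36 = 4.14.
ΔP = [f·L/D + ΣK]·(ρV²/2) = [0.03438·1917/0.1865 + 4.14]·(919·2.934²/2) = [353.3 + 4.14]·3955 = 1.414e+06 Pa.
ΔP = 1.414e+06 Pa = 14.14 bar.

ΔP ≈ 14.14 bar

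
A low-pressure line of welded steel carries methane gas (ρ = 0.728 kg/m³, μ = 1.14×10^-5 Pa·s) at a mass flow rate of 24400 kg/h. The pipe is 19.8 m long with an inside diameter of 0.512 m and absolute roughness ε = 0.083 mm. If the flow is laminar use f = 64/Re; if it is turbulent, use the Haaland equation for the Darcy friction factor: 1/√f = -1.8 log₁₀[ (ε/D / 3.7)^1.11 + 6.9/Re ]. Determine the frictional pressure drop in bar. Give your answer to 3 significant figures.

ΔP ≈ 0.00399 bar

ṁ = 24400 kg/h = 24400/3600 = 6.778 kg/s.
A = πD²/4 = π(0.512)²/4 = 0.2059 m²; mean velocity V = ṁ/(ρA) = 6.778/(0.728 · 0.2059) = 45.22 m/s.
Reynolds number Re = ρVD/μ = 0.728 · 45.22 · 0.512 / 1.14e-05 = 1.479e+06.
Re > 4000 → turbulent. Relative roughness ε/D = 8.3e-05/0.512 = 0.000162. Haaland: 1/√f = -1.8 log₁₀[(0.000162/3.7)^1.11 + 6.9/1.479e+06] = -1.8 log₁₀[1.45e-05 + 4.67e-06] = 8.49, so f = 0.01387.
Darcy-Weisbach: ΔP = f(L/D)(ρV²/2) = 0.01387·(19.8/0.512)·(0.728·45.22²/2) = 0.01387·38.67·744.3 = 399.3 Pa.
ΔP = 399.3 Pa = 0.00399 bar.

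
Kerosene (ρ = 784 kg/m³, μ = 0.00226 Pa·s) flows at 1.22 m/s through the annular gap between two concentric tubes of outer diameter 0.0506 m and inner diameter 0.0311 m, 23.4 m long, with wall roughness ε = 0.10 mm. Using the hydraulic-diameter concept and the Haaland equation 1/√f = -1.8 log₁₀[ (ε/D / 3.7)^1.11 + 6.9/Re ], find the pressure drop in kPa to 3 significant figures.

Hydraulic diameter D_h = 4A/P = D_o - D_i = 0.0506 - 0.0311 = 0.0195 m.
Re = ρVD_h/μ = 784·1.22·0.0195/0.00226 = 8253.
ε/D_h = 0.0001/0.0195 = 0.00513; Haaland gives 1/√f = -1.8 log₁₀[0.000672+0.000836] = 5.079, so f = 0.03877.
ΔP = f(L/D_h)(ρV²/2) = 0.03877·23.4/0.0195·583.5 = 2.714e+04 Pa.
ΔP = 27.1 kPa.

ΔP ≈ 27.1 kPa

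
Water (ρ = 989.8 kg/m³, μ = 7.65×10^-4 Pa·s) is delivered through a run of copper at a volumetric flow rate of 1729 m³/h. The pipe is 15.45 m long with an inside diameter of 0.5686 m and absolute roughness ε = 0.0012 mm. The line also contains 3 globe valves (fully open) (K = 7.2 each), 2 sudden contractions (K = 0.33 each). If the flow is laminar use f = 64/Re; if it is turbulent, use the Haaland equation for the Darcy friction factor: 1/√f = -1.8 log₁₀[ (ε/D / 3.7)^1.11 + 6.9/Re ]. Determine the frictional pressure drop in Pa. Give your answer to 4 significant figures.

Q = 1729 m³/h = 1729/3600 = 0.4803 m³/s.
Cross-sectional area A = πD²/4 = π(0.5686)²/4 = 0.2539 m²; mean velocity V = Q/A = 0.4803/0.2539 = 1.891 m/s.
Reynolds number Re = ρVD/μ = 989.8 · 1.891 · 0.5686 / 0.000765 = 1.391e+06.
Re > 4000 → turbulent. Relative roughness ε/D = 1.2e-06/0.5686 = 2.11e-06. Haaland: 1/√f = -1.8 log₁₀[(2.11e-06/3.7)^1.11 + 6.9/1.391e+06] = -1.8 log₁₀[1.17e-07 + 4.96e-06] = 9.53, so f = 0.01101.
Total minor-loss coefficient ΣK = 3·7.2 + 2·0.33 = 22.3.
ΔP = [f·L/D + ΣK]·(ρV²/2) = [0.01101·15.45/0.5686 + 22.3]·(989.8·1.891²/2) = [0.2992 + 22.3]·1770 = 3.994e+04 Pa.

ΔP ≈ 39940 Pa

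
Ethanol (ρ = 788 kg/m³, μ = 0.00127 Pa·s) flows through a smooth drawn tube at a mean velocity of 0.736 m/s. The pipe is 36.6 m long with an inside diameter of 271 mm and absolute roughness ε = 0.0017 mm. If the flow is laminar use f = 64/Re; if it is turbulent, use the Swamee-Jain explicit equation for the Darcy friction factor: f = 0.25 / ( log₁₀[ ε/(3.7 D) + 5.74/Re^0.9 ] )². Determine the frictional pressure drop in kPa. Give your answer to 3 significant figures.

Reynolds number Re = ρVD/μ = 788 · 0.736 · 0.271 / 0.00127 = 1.238e+05.
Re > 4000 → turbulent. Relative roughness ε/D = 1.7e-06/0.271 = 6.27e-06. Swamee-Jain: f = 0.25/(log₁₀[6.27e-06/3.7 + 5.74/1.238e+05^0.9])² = 0.25/(log₁₀[1.7e-06 + 0.00015])² = 0.25/(-3.82)² = 0.01714.
Darcy-Weisbach: ΔP = f(L/D)(ρV²/2) = 0.01714·(36.6/0.271)·(788·0.736²/2) = 0.01714·135.1·213.4 = 494 Pa.
ΔP = 494 Pa = 0.494 kPa.

ΔP ≈ 0.494 kPa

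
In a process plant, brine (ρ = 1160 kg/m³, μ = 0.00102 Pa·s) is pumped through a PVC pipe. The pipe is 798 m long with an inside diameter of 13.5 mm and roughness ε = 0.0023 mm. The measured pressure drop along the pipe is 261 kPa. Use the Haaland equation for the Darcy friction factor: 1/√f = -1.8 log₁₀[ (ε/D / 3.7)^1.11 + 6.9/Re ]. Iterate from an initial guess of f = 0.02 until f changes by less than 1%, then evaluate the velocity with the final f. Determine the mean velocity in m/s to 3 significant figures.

V ≈ 0.474 m/s

Rearranging Darcy-Weisbach: V = √(2·ΔP·D/(f·L·ρ)). With ε/D = 2.3e-06/0.0135 = 0.00017, iterate starting from f = 0.02:
  f = 0.02 → V = √(2·2.61e+05·0.0135/(0.02·798·1160)) = 0.617 m/s; Re = ρVD/μ = 9472; f → 0.03153
  f = 0.03153 → V = 0.4913 m/s; Re = 7544; f → 0.03358
  f = 0.03358 → V = 0.4761 m/s; Re = 7310; f → 0.03388
Converged (Δf/f < 1%). With the final f = 0.03388: V = √(2·2.61e+05·0.0135/(0.03388·798·1160)) = 0.474 m/s.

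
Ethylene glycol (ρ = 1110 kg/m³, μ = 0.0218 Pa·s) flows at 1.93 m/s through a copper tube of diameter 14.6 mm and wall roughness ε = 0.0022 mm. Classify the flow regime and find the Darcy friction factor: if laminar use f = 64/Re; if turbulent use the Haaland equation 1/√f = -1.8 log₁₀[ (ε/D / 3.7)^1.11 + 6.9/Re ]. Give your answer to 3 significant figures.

Re = ρVD/μ = 1110·1.93·0.0146/0.0218 = 1435.
Re < 2300 → laminar, so f = 64/Re = 0.04461 (roughness is irrelevant in laminar flow).

f ≈ 0.0446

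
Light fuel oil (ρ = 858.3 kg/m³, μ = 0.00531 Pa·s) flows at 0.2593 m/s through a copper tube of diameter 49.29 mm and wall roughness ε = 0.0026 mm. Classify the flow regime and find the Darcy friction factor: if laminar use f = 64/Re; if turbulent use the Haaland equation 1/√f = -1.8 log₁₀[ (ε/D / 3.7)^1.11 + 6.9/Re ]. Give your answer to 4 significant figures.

f ≈ 0.03098

Re = ρVD/μ = 858.3·0.2593·0.04929/0.00531 = 2066.
Re < 2300 → laminar, so f = 64/Re = 0.03098 (roughness is irrelevant in laminar flow).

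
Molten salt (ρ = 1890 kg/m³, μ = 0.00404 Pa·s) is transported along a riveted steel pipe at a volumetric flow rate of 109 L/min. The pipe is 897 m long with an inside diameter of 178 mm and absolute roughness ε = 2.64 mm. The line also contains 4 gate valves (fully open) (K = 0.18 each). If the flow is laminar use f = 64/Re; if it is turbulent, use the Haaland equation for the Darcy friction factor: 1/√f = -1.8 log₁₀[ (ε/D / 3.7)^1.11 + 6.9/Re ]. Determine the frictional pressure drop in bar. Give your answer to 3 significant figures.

Q = 109 L/min = 109/60000 = 0.001817 m³/s.
Cross-sectional area A = πD²/4 = π(0.178)²/4 = 0.02488 m²; mean velocity V = Q/A = 0.001817/0.02488 = 0.073 m/s.
Reynolds number Re = ρVD/μ = 1890 · 0.073 · 0.178 / 0.00404 = 6079.
Re > 4000 → turbulent. Relative roughness ε/D = 0.00264/0.178 = 0.0148. Haaland: 1/√f = -1.8 log₁₀[(0.0148/3.7)^1.11 + 6.9/6079] = -1.8 log₁₀[0.00218 + 0.00114] = 4.462, so f = 0.05022.
Total minor-loss coefficient ΣK = 4·0.18 = 0.72.
ΔP = [f·L/D + ΣK]·(ρV²/2) = [0.05022·897/0.178 + 0.72]·(1890·0.073²/2) = [253.1 + 0.72]·5.036 = 1278 Pa.
ΔP = 1278 Pa = 0.0128 bar.

ΔP ≈ 0.0128 bar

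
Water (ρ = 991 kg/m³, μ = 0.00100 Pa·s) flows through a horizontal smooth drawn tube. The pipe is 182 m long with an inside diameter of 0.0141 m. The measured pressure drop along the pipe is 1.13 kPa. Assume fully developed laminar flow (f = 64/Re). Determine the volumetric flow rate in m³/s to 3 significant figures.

Q ≈ 6.02×10^-6 m³/s

For laminar flow, f = 64/Re with Re = ρVD/μ, so Darcy-Weisbach reduces to ΔP = 32μLV/D². Solving for V: V = ΔP·D²/(32μL) = 1130·(0.0141)²/(32·0.001·182) = 0.03857 m/s.
Check: Re = ρVD/μ = 991·0.03857·0.0141/0.001 = 539 < 2300, so the laminar assumption holds.
Q = V·A = 0.03857·(π/4·0.0141²) = 6.023e-06 m³/s = 6.02×10^-6 m³/s.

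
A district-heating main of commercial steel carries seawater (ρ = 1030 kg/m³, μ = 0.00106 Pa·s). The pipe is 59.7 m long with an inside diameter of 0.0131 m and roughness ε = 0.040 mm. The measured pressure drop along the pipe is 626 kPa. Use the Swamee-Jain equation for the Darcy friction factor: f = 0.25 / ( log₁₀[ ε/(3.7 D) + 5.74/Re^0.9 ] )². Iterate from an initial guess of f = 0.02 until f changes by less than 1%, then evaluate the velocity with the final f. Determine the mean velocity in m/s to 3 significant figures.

Rearranging Darcy-Weisbach: V = √(2·ΔP·D/(f·L·ρ)). With ε/D = 4e-05/0.0131 = 0.00305, iterate starting from f = 0.02:
  f = 0.02 → V = √(2·6.26e+05·0.0131/(0.02·59.7·1030)) = 3.652 m/s; Re = ρVD/μ = 4.649e+04; f → 0.02921
  f = 0.02921 → V = 3.022 m/s; Re = 3.847e+04; f → 0.02969
  f = 0.02969 → V = 2.997 m/s; Re = 3.815e+04; f → 0.02972
Converged (Δf/f < 1%). With the final f = 0.02972: V = √(2·6.26e+05·0.0131/(0.02972·59.7·1030)) = 2.996 m/s.

V ≈ 3.00 m/s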